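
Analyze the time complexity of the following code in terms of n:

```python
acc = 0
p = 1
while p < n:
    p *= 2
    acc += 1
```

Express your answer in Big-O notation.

Each loop level contributes: log n. Multiplying the contributions gives O(log n).

Answer: O(log n)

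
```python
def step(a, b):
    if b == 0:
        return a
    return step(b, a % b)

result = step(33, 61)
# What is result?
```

step(33, 61) -> step(61, 33) -> step(33, 28) -> step(28, 5) -> step(5, 3) -> step(3, 2) -> step(2, 1) -> step(1, 0) -> 1

Answer: 1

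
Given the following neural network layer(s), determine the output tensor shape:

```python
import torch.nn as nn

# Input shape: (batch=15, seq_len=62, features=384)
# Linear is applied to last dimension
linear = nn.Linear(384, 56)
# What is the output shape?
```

Input: (15, 62, 384) -> Output: (15, 62, 56)

Answer: (15, 62, 56)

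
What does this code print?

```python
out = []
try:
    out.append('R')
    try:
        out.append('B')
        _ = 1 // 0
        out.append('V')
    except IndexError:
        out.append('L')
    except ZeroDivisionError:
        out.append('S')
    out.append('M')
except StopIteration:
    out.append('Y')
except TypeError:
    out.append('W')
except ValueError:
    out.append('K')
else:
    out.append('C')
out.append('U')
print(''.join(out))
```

Execution trace: 'R' (try body) → 'B' (inner try body) → 'S' (inner except ZeroDivisionError) → 'M' (try body, no exception) → 'C' (else) → 'U' (after the try/except). Output: RBSMCU

Answer: RBSMCU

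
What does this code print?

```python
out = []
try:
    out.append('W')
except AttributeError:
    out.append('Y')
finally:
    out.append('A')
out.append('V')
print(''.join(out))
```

Execution trace: 'W' (try body, no exception) → 'A' (finally) → 'V' (after the try/except). Output: WAV

Answer: WAV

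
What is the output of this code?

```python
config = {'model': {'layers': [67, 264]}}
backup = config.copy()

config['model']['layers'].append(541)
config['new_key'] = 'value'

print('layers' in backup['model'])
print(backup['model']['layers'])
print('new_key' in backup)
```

Key concept: shallow copy gotcha with nested dict.
Step by step:
`config = {'model': {'layers': [67, 264]}}` → config = {'model': {'layers': [67, 264]}}
`backup = config.copy()` → backup = {'model': {'layers': [67, 264]}}
`config['model']['layers'].append(541)` → config = {'model': {'layers': [67, 264, 541]}}; backup = {'model': {'layers': [67, 264, 541]}}
`config['new_key'] = 'value'` → config = {'model': {'layers': [67, 264, 541]}, 'new_key': 'value'}
`print('layers' in backup['model'])` → prints True
`print(backup['model']['layers'])` → prints [67, 264, 541]
`print('new_key' in backup)` → prints False

Answer:
True
[67, 264, 541]
False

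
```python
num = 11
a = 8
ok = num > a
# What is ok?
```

Trace:
`num = 11` → num = 11
`a = 8` → a = 8
`ok = num > a` → ok = True
So ok = True

Answer: True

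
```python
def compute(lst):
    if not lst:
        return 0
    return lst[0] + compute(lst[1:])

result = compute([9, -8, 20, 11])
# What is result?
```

9 + (-8) + 20 + 11 + 0 = 32

Answer: 32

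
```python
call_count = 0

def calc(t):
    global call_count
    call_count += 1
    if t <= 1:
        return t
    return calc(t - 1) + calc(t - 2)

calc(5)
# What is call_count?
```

Calls(t) = 1 + Calls(t-1) + Calls(t-2); Calls(0)=Calls(1)=1. For t=5 this gives 15.

Answer: 15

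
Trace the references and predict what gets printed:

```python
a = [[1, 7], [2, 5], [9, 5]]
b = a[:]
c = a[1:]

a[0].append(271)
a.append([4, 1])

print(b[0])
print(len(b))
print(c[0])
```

Key concept: slice with nested mutation.
Step by step:
`a = [[1, 7], [2, 5], [9, 5]]` → a = [[1, 7], [2, 5], [9, 5]]
`b = a[:]` → b = [[1, 7], [2, 5], [9, 5]]
`c = a[1:]` → c = [[2, 5], [9, 5]]
`a[0].append(271)` → a = [[1, 7, 271], [2, 5], [9, 5]]; b = [[1, 7, 271], [2, 5], [9, 5]]
`a.append([4, 1])` → a = [[1, 7, 271], [2, 5], [9, 5], [4, 1]]
`print(b[0])` → prints [1, 7, 271]
`print(len(b))` → prints 3
`print(c[0])` → prints [2, 5]

Answer:
[1, 7, 271]
3
[2, 5]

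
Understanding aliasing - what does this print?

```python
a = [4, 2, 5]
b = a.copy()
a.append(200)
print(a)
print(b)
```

Key concept: list.copy() creates independent copy.
Step by step:
`a = [4, 2, 5]` → a = [4, 2, 5]
`b = a.copy()` → b = [4, 2, 5]
`a.append(200)` → a = [4, 2, 5, 200]
`print(a)` → prints [4, 2, 5, 200]
`print(b)` → prints [4, 2, 5]

Answer:
[4, 2, 5, 200]
[4, 2, 5]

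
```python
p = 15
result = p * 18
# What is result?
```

Trace:
`p = 15` → p = 15
`result = p * 18` → result = 270
So result = 270

Answer: 270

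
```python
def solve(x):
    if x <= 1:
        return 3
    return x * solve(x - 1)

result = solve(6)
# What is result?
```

solve(6) = 6 * 5 * 4 * 3 * 2 * 3 = 2160

Answer: 2160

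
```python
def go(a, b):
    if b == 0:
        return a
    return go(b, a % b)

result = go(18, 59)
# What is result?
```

go(18, 59) -> go(59, 18) -> go(18, 5) -> go(5, 3) -> go(3, 2) -> go(2, 1) -> go(1, 0) -> 1

Answer: 1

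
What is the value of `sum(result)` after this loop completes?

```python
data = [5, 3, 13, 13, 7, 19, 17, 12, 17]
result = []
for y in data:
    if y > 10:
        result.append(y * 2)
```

Sum of doubled values > 10
`result` takes the values: [] → [26] → [26, 26] → [26, 26, 38] → [26, 26, 38, 34] → [26, 26, 38, 34, 24] → [26, 26, 38, 34, 24, 34]
So `sum(result)` = 182

Answer: 182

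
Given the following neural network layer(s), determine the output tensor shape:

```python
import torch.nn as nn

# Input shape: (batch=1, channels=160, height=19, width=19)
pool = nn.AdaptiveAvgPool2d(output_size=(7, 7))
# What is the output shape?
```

Input: (1, 160, 19, 19) -> Output: (1, 160, 7, 7)

Answer: (1, 160, 7, 7)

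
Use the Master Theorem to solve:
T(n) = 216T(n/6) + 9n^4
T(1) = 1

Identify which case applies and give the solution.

a=216, b=6, f(n)=9n^4. log_6(216) = 3. Since c=4 > 3 and the regularity condition holds (216(n/6)^4 = (216/6^4)n^4 with 216/6^4 < 1), Case 3 applies: T(n) = Θ(f(n)) = O(n^4).

Answer: O(n^4) - Case 3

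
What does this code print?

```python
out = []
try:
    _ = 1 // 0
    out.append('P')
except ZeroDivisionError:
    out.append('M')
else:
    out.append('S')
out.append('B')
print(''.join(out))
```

Execution trace: 'M' (except ZeroDivisionError) → 'B' (after the try/except). Output: MB

Answer: MB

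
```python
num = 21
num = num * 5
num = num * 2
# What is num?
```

Trace:
`num = 21` → num = 21
`num = num * 5` → num = 105
`num = num * 2` → num = 210
So num = 210

Answer: 210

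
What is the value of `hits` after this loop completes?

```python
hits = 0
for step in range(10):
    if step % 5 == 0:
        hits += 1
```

Count numbers divisible by 5 in range(10)
`hits` takes the values: 0 → 1 → 2

Answer: 2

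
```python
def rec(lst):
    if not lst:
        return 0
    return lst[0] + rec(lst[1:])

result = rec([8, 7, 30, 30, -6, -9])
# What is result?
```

8 + 7 + 30 + 30 + (-6) + (-9) + 0 = 60

Answer: 60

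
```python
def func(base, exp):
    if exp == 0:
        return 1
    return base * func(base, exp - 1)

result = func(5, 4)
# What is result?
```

func(5, 4) = 5 * 5 * 5 * 5 = 625

Answer: 625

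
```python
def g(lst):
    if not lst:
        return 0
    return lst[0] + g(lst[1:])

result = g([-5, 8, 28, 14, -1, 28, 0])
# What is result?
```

(-5) + 8 + 28 + 14 + (-1) + 28 + 0 + 0 = 72

Answer: 72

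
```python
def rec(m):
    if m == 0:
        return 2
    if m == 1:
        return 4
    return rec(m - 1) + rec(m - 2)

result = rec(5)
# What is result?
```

Build up from base cases: rec(0)=2, rec(1)=4, rec(2)=6, rec(3)=10, rec(4)=16, rec(5)=26

Answer: 26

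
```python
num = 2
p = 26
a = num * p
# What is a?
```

Trace:
`num = 2` → num = 2
`p = 26` → p = 26
`a = num * p` → a = 52
So a = 52

Answer: 52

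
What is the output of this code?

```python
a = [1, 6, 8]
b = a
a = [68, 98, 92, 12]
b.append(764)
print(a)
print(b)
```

Key concept: rebinding vs mutation: a is rebound to a new list, b still points at the original.
Step by step:
`a = [1, 6, 8]` → a = [1, 6, 8]
`b = a` → b = [1, 6, 8] (same object as a)
`a = [68, 98, 92, 12]` → a = [68, 98, 92, 12]
`b.append(764)` → b = [1, 6, 8, 764]
`print(a)` → prints [68, 98, 92, 12]
`print(b)` → prints [1, 6, 8, 764]

Answer:
[68, 98, 92, 12]
[1, 6, 8, 764]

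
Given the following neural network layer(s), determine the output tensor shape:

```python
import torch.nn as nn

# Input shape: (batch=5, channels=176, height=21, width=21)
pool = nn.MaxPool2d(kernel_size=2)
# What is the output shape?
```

Input: (5, 176, 21, 21) -> Output: (5, 176, 10, 10)

Answer: (5, 176, 10, 10)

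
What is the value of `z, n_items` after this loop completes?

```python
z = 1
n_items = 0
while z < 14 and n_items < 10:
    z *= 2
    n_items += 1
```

Double until >= 14 or 10 iterations
`z, n_items` takes the values: (1, 0) → (2, 0) → (2, 1) → (4, 1) → (4, 2) → (8, 2) → (8, 3) → (16, 3) → (16, 4)

Answer: 16, 4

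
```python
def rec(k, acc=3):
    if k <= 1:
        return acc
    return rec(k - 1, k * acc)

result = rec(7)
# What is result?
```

Accumulator trace (n, acc): (7, 3) -> (6, 21) -> (5, 126) -> (4, 630) -> (3, 2520) -> (2, 7560) -> (1, 15120) -> return 15120

Answer: 15120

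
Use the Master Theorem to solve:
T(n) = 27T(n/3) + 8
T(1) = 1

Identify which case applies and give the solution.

a=27, b=3, f(n)=8. log_3(27) = 3. Since c=0 < 3, Case 1 applies: T(n) = Θ(n^log_b(a)) = O(n^3).

Answer: O(n^3) - Case 1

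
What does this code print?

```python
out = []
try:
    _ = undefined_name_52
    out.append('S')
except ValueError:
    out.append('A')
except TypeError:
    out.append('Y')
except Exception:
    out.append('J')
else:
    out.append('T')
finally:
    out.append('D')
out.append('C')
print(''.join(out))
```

Execution trace: 'J' (except Exception) → 'D' (finally) → 'C' (after the try/except). Output: JDC

Answer: JDC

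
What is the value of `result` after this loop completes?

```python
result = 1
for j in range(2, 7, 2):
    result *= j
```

Product of even numbers 2 to 6
`result` takes the values: 1 → 2 → 8 → 48

Answer: 48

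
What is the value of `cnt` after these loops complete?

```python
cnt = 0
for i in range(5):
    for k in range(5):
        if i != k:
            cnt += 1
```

5² - 5 (exclude diagonal)
`cnt` takes the values: 0 → 1 → 2 → 3 → 4 → 5 → 6 → 7 → 8 → 9 → 10 → 11 → 12 → 13 → 14 → 15 → 16 → 17 → 18 → 19 → 20

Answer: 20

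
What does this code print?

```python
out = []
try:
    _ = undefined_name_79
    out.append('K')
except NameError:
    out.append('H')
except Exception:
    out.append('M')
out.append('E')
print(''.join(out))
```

Execution trace: 'H' (except NameError) → 'E' (after the try/except). Output: HE

Answer: HE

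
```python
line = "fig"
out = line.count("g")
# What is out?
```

Trace:
`line = "fig"` → line = 'fig'
`out = line.count("g")` → out = 1
So out = 1

Answer: 1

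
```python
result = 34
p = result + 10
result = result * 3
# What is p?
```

Trace:
`result = 34` → result = 34
`p = result + 10` → p = 44
`result = result * 3` → result = 102
So p = 44

Answer: 44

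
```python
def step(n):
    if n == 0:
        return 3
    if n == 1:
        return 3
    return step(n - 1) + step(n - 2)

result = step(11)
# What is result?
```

Build up from base cases: step(0)=3, step(1)=3, step(2)=6, step(3)=9, step(4)=15, step(5)=24, step(6)=39, ..., step(11)=432

Answer: 432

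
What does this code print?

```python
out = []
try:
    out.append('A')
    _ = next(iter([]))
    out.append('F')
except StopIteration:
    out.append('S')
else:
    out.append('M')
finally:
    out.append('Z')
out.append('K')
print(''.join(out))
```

Execution trace: 'A' (try body) → 'S' (except StopIteration) → 'Z' (finally) → 'K' (after the try/except). Output: ASZK

Answer: ASZK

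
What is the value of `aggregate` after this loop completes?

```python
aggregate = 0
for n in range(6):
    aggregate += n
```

Sum of 0 to 5 = 15
`aggregate` takes the values: 0 → 1 → 3 → 6 → 10 → 15

Answer: 15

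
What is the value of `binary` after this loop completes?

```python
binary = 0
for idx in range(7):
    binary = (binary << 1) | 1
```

Build 7 consecutive 1-bits: 0b1111111
`binary` takes the values: 0 → 1 → 3 → 7 → 15 → 31 → 63 → 127

Answer: 127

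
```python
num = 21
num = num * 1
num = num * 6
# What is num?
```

Trace:
`num = 21` → num = 21
`num = num * 1` → num = 21
`num = num * 6` → num = 126
So num = 126

Answer: 126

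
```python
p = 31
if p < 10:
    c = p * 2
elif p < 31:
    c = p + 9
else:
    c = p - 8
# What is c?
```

Trace:
`p = 31` → p = 31
`if p < 10: ...` → p < 10 is False, p < 31 is False, take else branch → c = 23
So c = 23

Answer: 23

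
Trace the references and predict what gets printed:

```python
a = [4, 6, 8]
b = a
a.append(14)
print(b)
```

Key concept: basic list aliasing.
Step by step:
`a = [4, 6, 8]` → a = [4, 6, 8]
`b = a` → b = [4, 6, 8] (same object as a)
`a.append(14)` → a = [4, 6, 8, 14] (same object as b); b = [4, 6, 8, 14] (same object as a)
`print(b)` → prints [4, 6, 8, 14]

Answer: [4, 6, 8, 14]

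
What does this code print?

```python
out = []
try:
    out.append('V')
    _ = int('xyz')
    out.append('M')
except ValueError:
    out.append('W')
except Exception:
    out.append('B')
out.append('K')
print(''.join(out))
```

Execution trace: 'V' (try body) → 'W' (except ValueError) → 'K' (after the try/except). Output: VWK

Answer: VWK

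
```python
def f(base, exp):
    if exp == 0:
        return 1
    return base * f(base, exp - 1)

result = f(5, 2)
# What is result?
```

f(5, 2) = 5 * 5 = 25

Answer: 25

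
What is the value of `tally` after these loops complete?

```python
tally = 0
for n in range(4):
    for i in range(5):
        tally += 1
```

4 * 5 = 20
`tally` takes the values: 0 → 1 → 2 → 3 → 4 → 5 → 6 → 7 → 8 → 9 → 10 → 11 → 12 → 13 → 14 → 15 → 16 → 17 → 18 → 19 → 20

Answer: 20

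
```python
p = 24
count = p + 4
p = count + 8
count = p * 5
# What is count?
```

Trace:
`p = 24` → p = 24
`count = p + 4` → count = 28
`p = count + 8` → p = 36
`count = p * 5` → count = 180
So count = 180

Answer: 180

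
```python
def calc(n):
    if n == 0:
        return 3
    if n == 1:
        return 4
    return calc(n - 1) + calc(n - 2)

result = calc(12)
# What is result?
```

Build up from base cases: calc(0)=3, calc(1)=4, calc(2)=7, calc(3)=11, calc(4)=18, calc(5)=29, calc(6)=47, ..., calc(12)=843

Answer: 843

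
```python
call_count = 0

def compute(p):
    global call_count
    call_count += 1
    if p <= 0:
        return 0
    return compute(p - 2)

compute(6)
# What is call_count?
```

Linear recursion stepping by 2: 4 calls from p=6 down to ≤0.

Answer: 4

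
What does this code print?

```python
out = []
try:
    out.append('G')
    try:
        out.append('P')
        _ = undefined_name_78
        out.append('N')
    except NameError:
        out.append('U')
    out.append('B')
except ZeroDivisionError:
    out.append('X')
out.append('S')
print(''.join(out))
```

Execution trace: 'G' (try body) → 'P' (inner try body) → 'U' (inner except NameError) → 'B' (try body, no exception) → 'S' (after the try/except). Output: GPUBS

Answer: GPUBS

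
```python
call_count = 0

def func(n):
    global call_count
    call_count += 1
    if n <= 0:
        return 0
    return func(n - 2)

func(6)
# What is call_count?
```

Linear recursion stepping by 2: 4 calls from n=6 down to ≤0.

Answer: 4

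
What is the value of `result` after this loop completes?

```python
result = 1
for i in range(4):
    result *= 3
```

3^4 = 81
`result` takes the values: 1 → 3 → 9 → 27 → 81

Answer: 81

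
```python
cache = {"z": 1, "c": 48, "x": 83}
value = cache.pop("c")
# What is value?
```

Trace:
`cache = {"z": 1, "c": 48, "x": 83}` → cache = {'z': 1, 'c': 48, 'x': 83}
`value = cache.pop("c")` → cache = {'z': 1, 'x': 83}; value = 48
So value = 48

Answer: 48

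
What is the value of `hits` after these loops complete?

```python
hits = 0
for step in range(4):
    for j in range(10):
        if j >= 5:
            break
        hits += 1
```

Inner breaks at 5, outer runs 4 times
`hits` takes the values: 0 → 1 → 2 → 3 → 4 → 5 → 6 → 7 → 8 → 9 → 10 → 11 → 12 → 13 → 14 → 15 → 16 → 17 → 18 → 19 → 20

Answer: 20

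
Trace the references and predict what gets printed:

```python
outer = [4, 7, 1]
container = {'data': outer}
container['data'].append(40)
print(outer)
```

Key concept: dict holds reference to list.
Step by step:
`outer = [4, 7, 1]` → outer = [4, 7, 1]
`container = {'data': outer}` → container = {'data': [4, 7, 1]}
`container['data'].append(40)` → outer = [4, 7, 1, 40]; container = {'data': [4, 7, 1, 40]}
`print(outer)` → prints [4, 7, 1, 40]

Answer: [4, 7, 1, 40]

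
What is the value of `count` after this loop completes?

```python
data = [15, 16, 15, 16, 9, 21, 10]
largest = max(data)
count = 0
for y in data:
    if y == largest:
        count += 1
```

Count of max value 21 in [15, 16, 15, 16, 9, 21, 10]
`count` takes the values: 0 → 1

Answer: 1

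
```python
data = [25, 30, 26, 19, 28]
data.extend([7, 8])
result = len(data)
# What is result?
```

Trace:
`data = [25, 30, 26, 19, 28]` → data = [25, 30, 26, 19, 28]
`data.extend([7, 8])` → data = [25, 30, 26, 19, 28, 7, 8]
`result = len(data)` → result = 7
So result = 7

Answer: 7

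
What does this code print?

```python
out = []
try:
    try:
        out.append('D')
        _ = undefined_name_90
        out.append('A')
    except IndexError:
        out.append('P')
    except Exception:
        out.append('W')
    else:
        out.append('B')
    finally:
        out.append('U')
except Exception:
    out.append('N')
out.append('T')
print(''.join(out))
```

Execution trace: 'D' (inner try body) → 'W' (inner except Exception) → 'U' (inner finally) → 'T' (after the try/except). Output: DWUT

Answer: DWUT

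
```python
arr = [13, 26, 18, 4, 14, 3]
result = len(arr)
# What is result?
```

Trace:
`arr = [13, 26, 18, 4, 14, 3]` → arr = [13, 26, 18, 4, 14, 3]
`result = len(arr)` → result = 6
So result = 6

Answer: 6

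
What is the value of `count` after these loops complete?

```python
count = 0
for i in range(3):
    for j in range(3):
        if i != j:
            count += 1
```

3² - 3 (exclude diagonal)
`count` takes the values: 0 → 1 → 2 → 3 → 4 → 5 → 6

Answer: 6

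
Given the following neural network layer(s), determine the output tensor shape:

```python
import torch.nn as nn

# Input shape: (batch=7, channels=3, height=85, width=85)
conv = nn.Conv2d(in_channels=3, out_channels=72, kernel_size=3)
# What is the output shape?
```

Input: (7, 3, 85, 85) -> Output: (7, 72, 83, 83)

Answer: (7, 72, 83, 83)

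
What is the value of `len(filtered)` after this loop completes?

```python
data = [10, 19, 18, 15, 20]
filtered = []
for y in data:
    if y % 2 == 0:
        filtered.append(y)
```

Count even numbers in [10, 19, 18, 15, 20]
`filtered` takes the values: [] → [10] → [10, 18] → [10, 18, 20]
So `len(filtered)` = 3

Answer: 3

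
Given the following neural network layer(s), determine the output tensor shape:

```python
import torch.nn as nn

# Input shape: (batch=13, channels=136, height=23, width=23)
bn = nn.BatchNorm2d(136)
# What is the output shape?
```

Input: (13, 136, 23, 23) -> Output: (13, 136, 23, 23)

Answer: (13, 136, 23, 23)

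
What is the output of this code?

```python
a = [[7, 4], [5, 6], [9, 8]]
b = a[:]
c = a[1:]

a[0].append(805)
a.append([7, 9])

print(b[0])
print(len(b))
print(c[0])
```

Key concept: slice with nested mutation.
Step by step:
`a = [[7, 4], [5, 6], [9, 8]]` → a = [[7, 4], [5, 6], [9, 8]]
`b = a[:]` → b = [[7, 4], [5, 6], [9, 8]]
`c = a[1:]` → c = [[5, 6], [9, 8]]
`a[0].append(805)` → a = [[7, 4, 805], [5, 6], [9, 8]]; b = [[7, 4, 805], [5, 6], [9, 8]]
`a.append([7, 9])` → a = [[7, 4, 805], [5, 6], [9, 8], [7, 9]]
`print(b[0])` → prints [7, 4, 805]
`print(len(b))` → prints 3
`print(c[0])` → prints [5, 6]

Answer:
[7, 4, 805]
3
[5, 6]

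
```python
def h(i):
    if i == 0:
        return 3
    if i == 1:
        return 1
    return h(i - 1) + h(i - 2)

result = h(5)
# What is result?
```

Build up from base cases: h(0)=3, h(1)=1, h(2)=4, h(3)=5, h(4)=9, h(5)=14

Answer: 14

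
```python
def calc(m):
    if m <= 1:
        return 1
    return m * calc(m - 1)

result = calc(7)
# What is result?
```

calc(7) = 7 * 6 * 5 * 4 * 3 * 2 * 1 = 5040

Answer: 5040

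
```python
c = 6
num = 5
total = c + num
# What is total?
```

Trace:
`c = 6` → c = 6
`num = 5` → num = 5
`total = c + num` → total = 11
So total = 11

Answer: 11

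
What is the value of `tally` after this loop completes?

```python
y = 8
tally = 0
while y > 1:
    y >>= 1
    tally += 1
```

Count right shifts until 1
`tally` takes the values: 0 → 1 → 2 → 3

Answer: 3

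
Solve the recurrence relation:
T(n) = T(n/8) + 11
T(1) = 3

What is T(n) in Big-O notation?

Each step divides n by 8 and adds 11. After log_8(n) steps we reach T(1)=3. So T(n) = 11·log_8(n) + 3 = O(log n).

Answer: O(log n)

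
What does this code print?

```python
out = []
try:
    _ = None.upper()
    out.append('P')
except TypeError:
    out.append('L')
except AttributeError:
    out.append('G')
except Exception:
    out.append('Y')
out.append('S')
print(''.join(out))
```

Execution trace: 'G' (except AttributeError) → 'S' (after the try/except). Output: GS

Answer: GS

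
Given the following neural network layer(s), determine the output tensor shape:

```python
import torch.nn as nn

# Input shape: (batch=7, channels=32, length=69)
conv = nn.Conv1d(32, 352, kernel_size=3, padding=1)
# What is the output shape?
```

Input: (7, 32, 69) -> Output: (7, 352, 69)

Answer: (7, 352, 69)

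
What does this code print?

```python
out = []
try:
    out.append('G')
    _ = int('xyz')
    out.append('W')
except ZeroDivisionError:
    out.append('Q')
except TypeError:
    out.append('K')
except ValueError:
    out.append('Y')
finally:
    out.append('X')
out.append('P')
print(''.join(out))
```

Execution trace: 'G' (try body) → 'Y' (except ValueError) → 'X' (finally) → 'P' (after the try/except). Output: GYXP

Answer: GYXP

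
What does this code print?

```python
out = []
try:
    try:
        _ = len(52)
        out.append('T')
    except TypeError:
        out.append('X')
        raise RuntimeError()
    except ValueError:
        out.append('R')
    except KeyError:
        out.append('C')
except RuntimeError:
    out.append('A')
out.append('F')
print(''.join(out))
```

Execution trace: 'X' (inner except TypeError) → 'A' (outer except RuntimeError) → 'F' (after the try/except). Output: XAF

Answer: XAF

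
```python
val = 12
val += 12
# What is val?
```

Trace:
`val = 12` → val = 12
`val += 12` → val = 24
So val = 24

Answer: 24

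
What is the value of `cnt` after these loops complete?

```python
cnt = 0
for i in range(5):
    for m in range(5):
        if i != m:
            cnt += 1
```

5² - 5 (exclude diagonal)
`cnt` takes the values: 0 → 1 → 2 → 3 → 4 → 5 → 6 → 7 → 8 → 9 → 10 → 11 → 12 → 13 → 14 → 15 → 16 → 17 → 18 → 19 → 20

Answer: 20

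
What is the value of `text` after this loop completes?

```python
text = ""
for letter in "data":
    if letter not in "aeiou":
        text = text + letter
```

Remove vowels from 'data'
`text` takes the values: "" → "d" → "dt"

Answer: "dt"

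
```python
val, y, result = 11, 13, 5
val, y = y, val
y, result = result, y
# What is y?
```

Trace:
`val, y, result = 11, 13, 5` → val = 11; y = 13; result = 5
`val, y = y, val` → val = 13; y = 11
`y, result = result, y` → y = 5; result = 11
So y = 5

Answer: 5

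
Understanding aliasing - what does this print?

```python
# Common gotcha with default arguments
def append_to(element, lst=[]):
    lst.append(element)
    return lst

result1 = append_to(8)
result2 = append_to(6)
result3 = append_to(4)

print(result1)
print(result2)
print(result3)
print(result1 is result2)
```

Key concept: mutable default argument gotcha.
Step by step:
`result1 = append_to(8)` → result1 = [8]
`result2 = append_to(6)` → result1 = [8, 6] (same object as result2); result2 = [8, 6] (same object as result1)
`result3 = append_to(4)` → result1 = [8, 6, 4] (same object as result2, result3); result2 = [8, 6, 4] (same object as result1, result3); result3 = [8, 6, 4] (same object as result1, result2)
`print(result1)` → prints [8, 6, 4]
`print(result2)` → prints [8, 6, 4]
`print(result3)` → prints [8, 6, 4]
`print(result1 is result2)` → prints True

Answer:
[8, 6, 4]
[8, 6, 4]
[8, 6, 4]
True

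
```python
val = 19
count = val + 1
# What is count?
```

Trace:
`val = 19` → val = 19
`count = val + 1` → count = 20
So count = 20

Answer: 20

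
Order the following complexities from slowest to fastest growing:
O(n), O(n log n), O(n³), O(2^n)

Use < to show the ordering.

Ordered by growth rate: O(n) < O(n log n) < O(n³) < O(2^n)

Answer: O(n) < O(n log n) < O(n³) < O(2^n)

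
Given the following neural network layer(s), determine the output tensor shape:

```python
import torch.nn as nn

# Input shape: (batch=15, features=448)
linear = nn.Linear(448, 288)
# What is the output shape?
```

Input: (15, 448) -> Output: (15, 288)

Answer: (15, 288)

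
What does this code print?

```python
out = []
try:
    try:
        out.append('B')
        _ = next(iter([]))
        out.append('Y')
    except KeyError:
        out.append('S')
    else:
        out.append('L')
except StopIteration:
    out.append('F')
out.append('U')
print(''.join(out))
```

Execution trace: 'B' (try body) → 'F' (outer except StopIteration) → 'U' (after the try/except). Output: BFU

Answer: BFU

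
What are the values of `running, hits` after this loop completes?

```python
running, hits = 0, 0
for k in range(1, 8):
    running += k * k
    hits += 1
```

Sum of squares and count
`running, hits` takes the values: (0, 0) → (1, 0) → (1, 1) → (5, 1) → (5, 2) → (14, 2) → (14, 3) → (30, 3) → (30, 4) → (55, 4) → (55, 5) → (91, 5) → (91, 6) → (140, 6) → (140, 7)

Answer: 140, 7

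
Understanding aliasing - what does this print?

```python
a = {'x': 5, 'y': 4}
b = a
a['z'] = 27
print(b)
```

Key concept: dict aliasing.
Step by step:
`a = {'x': 5, 'y': 4}` → a = {'x': 5, 'y': 4}
`b = a` → b = {'x': 5, 'y': 4} (same object as a)
`a['z'] = 27` → a = {'x': 5, 'y': 4, 'z': 27} (same object as b); b = {'x': 5, 'y': 4, 'z': 27} (same object as a)
`print(b)` → prints {'x': 5, 'y': 4, 'z': 27}

Answer: {'x': 5, 'y': 4, 'z': 27}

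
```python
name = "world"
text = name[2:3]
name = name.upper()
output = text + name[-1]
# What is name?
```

Trace:
`name = "world"` → name = 'world'
`text = name[2:3]` → text = 'r'
`name = name.upper()` → name = 'WORLD'
`output = text + name[-1]` → output = 'rD'
So name = 'WORLD'

Answer: 'WORLD'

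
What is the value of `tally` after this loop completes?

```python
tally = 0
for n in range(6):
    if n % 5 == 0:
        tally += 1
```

Count numbers divisible by 5 in range(6)
`tally` takes the values: 0 → 1 → 2

Answer: 2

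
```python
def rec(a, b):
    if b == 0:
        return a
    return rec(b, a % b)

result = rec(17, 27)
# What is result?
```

rec(17, 27) -> rec(27, 17) -> rec(17, 10) -> rec(10, 7) -> rec(7, 3) -> rec(3, 1) -> rec(1, 0) -> 1

Answer: 1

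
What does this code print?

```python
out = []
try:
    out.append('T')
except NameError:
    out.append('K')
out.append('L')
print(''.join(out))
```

Execution trace: 'T' (try body, no exception) → 'L' (after the try/except). Output: TL

Answer: TL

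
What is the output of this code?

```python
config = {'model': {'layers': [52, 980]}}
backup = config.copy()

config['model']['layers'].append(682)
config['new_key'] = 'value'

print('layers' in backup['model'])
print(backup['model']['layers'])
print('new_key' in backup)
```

Key concept: shallow copy gotcha with nested dict.
Step by step:
`config = {'model': {'layers': [52, 980]}}` → config = {'model': {'layers': [52, 980]}}
`backup = config.copy()` → backup = {'model': {'layers': [52, 980]}}
`config['model']['layers'].append(682)` → config = {'model': {'layers': [52, 980, 682]}}; backup = {'model': {'layers': [52, 980, 682]}}
`config['new_key'] = 'value'` → config = {'model': {'layers': [52, 980, 682]}, 'new_key': 'value'}
`print('layers' in backup['model'])` → prints True
`print(backup['model']['layers'])` → prints [52, 980, 682]
`print('new_key' in backup)` → prints False

Answer:
True
[52, 980, 682]
False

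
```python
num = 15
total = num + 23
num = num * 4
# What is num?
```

Trace:
`num = 15` → num = 15
`total = num + 23` → total = 38
`num = num * 4` → num = 60
So num = 60

Answer: 60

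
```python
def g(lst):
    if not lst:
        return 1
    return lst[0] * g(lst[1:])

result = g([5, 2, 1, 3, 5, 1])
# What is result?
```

Product over [5, 2, 1, 3, 5, 1] = 5 * 2 * 1 * 3 * 5 * 1 = 150

Answer: 150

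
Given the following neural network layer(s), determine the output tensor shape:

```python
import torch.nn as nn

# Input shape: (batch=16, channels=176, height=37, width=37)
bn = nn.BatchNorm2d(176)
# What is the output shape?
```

Input: (16, 176, 37, 37) -> Output: (16, 176, 37, 37)

Answer: (16, 176, 37, 37)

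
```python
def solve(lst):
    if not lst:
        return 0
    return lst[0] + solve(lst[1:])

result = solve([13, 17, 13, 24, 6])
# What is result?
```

13 + 17 + 13 + 24 + 6 + 0 = 73

Answer: 73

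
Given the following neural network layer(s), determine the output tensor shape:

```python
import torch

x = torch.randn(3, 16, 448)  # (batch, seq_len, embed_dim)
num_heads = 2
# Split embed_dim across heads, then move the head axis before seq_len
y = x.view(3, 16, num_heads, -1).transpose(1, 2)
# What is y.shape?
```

Input: (3, 16, 448) -> head_dim = 448 // 2 = 224; after view: (3, 16, 2, 224) -> after transpose(1, 2): (3, 2, 16, 224) -> Output: (3, 2, 16, 224)

Answer: (3, 2, 16, 224)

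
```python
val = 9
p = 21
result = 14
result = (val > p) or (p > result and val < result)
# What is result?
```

Trace:
`val = 9` → val = 9
`p = 21` → p = 21
`result = 14` → result = 14
`result = (val > p) or (p > result and val < result)` → result = True
So result = True

Answer: True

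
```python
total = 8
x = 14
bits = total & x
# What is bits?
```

Trace:
`total = 8` → total = 8
`x = 14` → x = 14
`bits = total & x` → bits = 8
So bits = 8

Answer: 8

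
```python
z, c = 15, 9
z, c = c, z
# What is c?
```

Trace:
`z, c = 15, 9` → z = 15; c = 9
`z, c = c, z` → z = 9; c = 15
So c = 15

Answer: 15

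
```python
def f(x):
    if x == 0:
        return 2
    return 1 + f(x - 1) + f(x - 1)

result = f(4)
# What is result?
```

f(x) = 1 + 2·f(x-1), f(0)=2. Closed form: (2+1)·2^4 - 1 = 47.

Answer: 47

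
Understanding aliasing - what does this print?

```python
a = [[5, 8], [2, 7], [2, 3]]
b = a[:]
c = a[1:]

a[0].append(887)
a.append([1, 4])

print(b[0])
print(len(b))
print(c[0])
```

Key concept: slice with nested mutation.
Step by step:
`a = [[5, 8], [2, 7], [2, 3]]` → a = [[5, 8], [2, 7], [2, 3]]
`b = a[:]` → b = [[5, 8], [2, 7], [2, 3]]
`c = a[1:]` → c = [[2, 7], [2, 3]]
`a[0].append(887)` → a = [[5, 8, 887], [2, 7], [2, 3]]; b = [[5, 8, 887], [2, 7], [2, 3]]
`a.append([1, 4])` → a = [[5, 8, 887], [2, 7], [2, 3], [1, 4]]
`print(b[0])` → prints [5, 8, 887]
`print(len(b))` → prints 3
`print(c[0])` → prints [2, 7]

Answer:
[5, 8, 887]
3
[2, 7]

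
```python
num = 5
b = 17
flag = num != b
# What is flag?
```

Trace:
`num = 5` → num = 5
`b = 17` → b = 17
`flag = num != b` → flag = True
So flag = True

Answer: True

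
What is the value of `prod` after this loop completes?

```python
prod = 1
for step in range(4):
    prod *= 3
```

3^4 = 81
`prod` takes the values: 1 → 3 → 9 → 27 → 81

Answer: 81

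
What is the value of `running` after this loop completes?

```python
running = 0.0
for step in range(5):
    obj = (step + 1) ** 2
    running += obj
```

Sum of squared losses 1² + 2² + ... + 5²
`running` takes the values: 0.0 → 1.0 → 5.0 → 14.0 → 30.0 → 55.0

Answer: 55.0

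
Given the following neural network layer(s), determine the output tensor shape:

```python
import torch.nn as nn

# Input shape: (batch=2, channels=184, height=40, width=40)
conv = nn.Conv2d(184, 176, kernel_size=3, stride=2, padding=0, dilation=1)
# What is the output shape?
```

Input: (2, 184, 40, 40) -> Output: (2, 176, 19, 19)

Answer: (2, 176, 19, 19)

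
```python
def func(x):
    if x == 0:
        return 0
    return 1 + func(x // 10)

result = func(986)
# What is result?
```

Count of digits of 986: 3

Answer: 3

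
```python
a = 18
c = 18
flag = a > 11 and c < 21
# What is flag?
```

Trace:
`a = 18` → a = 18
`c = 18` → c = 18
`flag = a > 11 and c < 21` → flag = True
So flag = True

Answer: True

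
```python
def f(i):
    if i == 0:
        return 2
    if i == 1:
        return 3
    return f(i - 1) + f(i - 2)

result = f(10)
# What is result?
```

Build up from base cases: f(0)=2, f(1)=3, f(2)=5, f(3)=8, f(4)=13, f(5)=21, f(6)=34, ..., f(10)=233

Answer: 233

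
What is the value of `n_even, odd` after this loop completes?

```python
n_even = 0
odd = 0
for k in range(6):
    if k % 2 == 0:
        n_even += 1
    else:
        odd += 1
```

Count evens and odds in range(6)
`n_even, odd` takes the values: (0, 0) → (1, 0) → (1, 1) → (2, 1) → (2, 2) → (3, 2) → (3, 3)

Answer: 3, 3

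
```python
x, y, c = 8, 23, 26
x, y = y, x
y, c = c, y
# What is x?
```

Trace:
`x, y, c = 8, 23, 26` → x = 8; y = 23; c = 26
`x, y = y, x` → x = 23; y = 8
`y, c = c, y` → y = 26; c = 8
So x = 23

Answer: 23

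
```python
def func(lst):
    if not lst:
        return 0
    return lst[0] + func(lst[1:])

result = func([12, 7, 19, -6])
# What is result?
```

12 + 7 + 19 + (-6) + 0 = 32

Answer: 32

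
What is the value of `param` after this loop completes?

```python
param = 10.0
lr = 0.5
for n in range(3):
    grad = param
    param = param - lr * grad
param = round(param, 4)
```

Gradient descent: w = 10.0 * (1 - 0.5)^3
`param` takes the values: 10.0 → 5.0 → 2.5 → 1.25

Answer: 1.25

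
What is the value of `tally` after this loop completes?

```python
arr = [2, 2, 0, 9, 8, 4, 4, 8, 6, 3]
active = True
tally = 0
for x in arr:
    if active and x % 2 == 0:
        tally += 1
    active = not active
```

Count even values at even positions
`tally` takes the values: 0 → 1 → 2 → 3 → 4 → 5

Answer: 5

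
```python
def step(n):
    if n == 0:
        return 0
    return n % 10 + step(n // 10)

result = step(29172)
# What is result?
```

Sum of digits of 29172: 2 + 7 + 1 + 9 + 2 = 21

Answer: 21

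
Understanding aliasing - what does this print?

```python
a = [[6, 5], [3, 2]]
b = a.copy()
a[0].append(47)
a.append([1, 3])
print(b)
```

Key concept: shallow copy with nested lists.
Step by step:
`a = [[6, 5], [3, 2]]` → a = [[6, 5], [3, 2]]
`b = a.copy()` → b = [[6, 5], [3, 2]]
`a[0].append(47)` → a = [[6, 5, 47], [3, 2]]; b = [[6, 5, 47], [3, 2]]
`a.append([1, 3])` → a = [[6, 5, 47], [3, 2], [1, 3]]
`print(b)` → prints [[6, 5, 47], [3, 2]]

Answer: [[6, 5, 47], [3, 2]]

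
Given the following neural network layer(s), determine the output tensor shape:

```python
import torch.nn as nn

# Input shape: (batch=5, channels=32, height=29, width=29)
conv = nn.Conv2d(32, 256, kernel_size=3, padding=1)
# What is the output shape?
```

Input: (5, 32, 29, 29) -> Output: (5, 256, 29, 29)

Answer: (5, 256, 29, 29)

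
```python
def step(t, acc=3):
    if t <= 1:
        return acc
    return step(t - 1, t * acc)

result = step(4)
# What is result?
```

Accumulator trace (n, acc): (4, 3) -> (3, 12) -> (2, 36) -> (1, 72) -> return 72

Answer: 72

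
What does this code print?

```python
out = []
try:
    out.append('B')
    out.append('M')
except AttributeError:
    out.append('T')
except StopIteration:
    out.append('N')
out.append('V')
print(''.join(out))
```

Execution trace: 'B' (try body) → 'M' (try body, no exception) → 'V' (after the try/except). Output: BMV

Answer: BMV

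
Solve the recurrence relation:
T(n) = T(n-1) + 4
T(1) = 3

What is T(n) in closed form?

Unrolling: T(n) = T(1) + 4·(n-1) = 3 + 4(n-1) = 4n - 1.

Answer: T(n) = 4n - 1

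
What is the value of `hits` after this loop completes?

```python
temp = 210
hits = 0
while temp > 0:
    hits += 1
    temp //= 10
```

Count digits by repeated division by 10
`hits` takes the values: 0 → 1 → 2 → 3

Answer: 3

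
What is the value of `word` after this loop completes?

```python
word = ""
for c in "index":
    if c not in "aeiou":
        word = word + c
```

Remove vowels from 'index'
`word` takes the values: "" → "n" → "nd" → "ndx"

Answer: "ndx"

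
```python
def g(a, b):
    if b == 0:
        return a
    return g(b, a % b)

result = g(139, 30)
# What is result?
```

g(139, 30) -> g(30, 19) -> g(19, 11) -> g(11, 8) -> g(8, 3) -> g(3, 2) -> g(2, 1) -> g(1, 0) -> 1

Answer: 1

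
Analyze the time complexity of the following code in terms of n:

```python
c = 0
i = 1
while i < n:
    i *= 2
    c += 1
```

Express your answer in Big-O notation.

Each loop level contributes: log n. Multiplying the contributions gives O(log n).

Answer: O(log n)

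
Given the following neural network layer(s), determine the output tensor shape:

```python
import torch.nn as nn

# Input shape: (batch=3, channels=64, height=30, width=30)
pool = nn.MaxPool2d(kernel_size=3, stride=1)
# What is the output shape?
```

Input: (3, 64, 30, 30) -> Output: (3, 64, 28, 28)

Answer: (3, 64, 28, 28)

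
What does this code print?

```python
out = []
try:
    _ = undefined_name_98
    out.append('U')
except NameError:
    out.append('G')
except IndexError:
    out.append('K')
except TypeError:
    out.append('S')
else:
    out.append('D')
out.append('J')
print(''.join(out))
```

Execution trace: 'G' (except NameError) → 'J' (after the try/except). Output: GJ

Answer: GJ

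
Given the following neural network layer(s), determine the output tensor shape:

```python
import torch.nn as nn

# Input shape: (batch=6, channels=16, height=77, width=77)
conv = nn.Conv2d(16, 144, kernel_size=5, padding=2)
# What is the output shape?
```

Input: (6, 16, 77, 77) -> Output: (6, 144, 77, 77)

Answer: (6, 144, 77, 77)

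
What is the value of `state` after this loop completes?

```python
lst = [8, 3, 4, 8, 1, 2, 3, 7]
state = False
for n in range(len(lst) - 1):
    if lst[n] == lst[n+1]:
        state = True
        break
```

Check consecutive duplicates in [8, 3, 4, 8, 1, 2, 3, 7]
`state` takes the values: False

Answer: False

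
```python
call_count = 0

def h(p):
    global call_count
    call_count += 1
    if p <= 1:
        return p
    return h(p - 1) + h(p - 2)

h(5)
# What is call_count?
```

Calls(p) = 1 + Calls(p-1) + Calls(p-2); Calls(0)=Calls(1)=1. For p=5 this gives 15.

Answer: 15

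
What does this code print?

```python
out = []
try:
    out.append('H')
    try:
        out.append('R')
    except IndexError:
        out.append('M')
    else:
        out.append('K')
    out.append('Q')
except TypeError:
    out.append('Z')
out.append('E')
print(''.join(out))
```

Execution trace: 'H' (try body) → 'R' (inner try body, no exception) → 'K' (inner else) → 'Q' (try body, no exception) → 'E' (after the try/except). Output: HRKQE

Answer: HRKQE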